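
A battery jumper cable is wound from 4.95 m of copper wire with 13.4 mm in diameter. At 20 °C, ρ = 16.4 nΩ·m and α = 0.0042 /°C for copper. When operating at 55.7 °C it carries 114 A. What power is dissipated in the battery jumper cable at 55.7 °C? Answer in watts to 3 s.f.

8.60 W

ρ = 16.4 nΩ·m = 1.64×10^-8 Ω·m
A = π(d/2)² = π(6.7000e-03 m)² = 1.410e-04 m²
R₍20₎ = ρL/A = (1.64×10^-8)(4.95)/(1.410e-04) = 5.756×10^-4 Ω
R₍55.7₎ = R₍20₎(1 + αΔT) = 5.756×10^-4 × (1 + 0.0042×35.7) = 6.619×10^-4 Ω
P = I²R = (114)² × 6.619×10^-4 = 8.60 W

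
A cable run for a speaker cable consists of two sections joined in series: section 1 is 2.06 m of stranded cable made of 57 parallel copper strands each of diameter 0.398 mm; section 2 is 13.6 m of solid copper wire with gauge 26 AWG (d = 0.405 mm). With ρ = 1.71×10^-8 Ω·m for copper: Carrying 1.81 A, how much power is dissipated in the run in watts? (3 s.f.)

Section 1: A_strand = π(1.9900e-04)² = 1.244e-07 m²; R₁ = ρL/(N·A_s) = (1.71×10^-8)(2.06)/(57×1.244e-07) = 0.004967 Ω
Section 2: A = π(0.405/2 mm)² = π(2.0250e-04 m)² = 1.288e-07 m²
R₂ = (1.71×10^-8)(13.6)/(1.288e-07) = 1.805 Ω
R = R₁ + R₂ = 1.81 Ω
P = I²R = (1.81)² × 1.81 = 5.93 W

5.93 W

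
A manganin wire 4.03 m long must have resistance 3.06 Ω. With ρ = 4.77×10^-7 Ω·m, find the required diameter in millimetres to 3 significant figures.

0.894 mm

A = ρL/R = (4.77×10^-7)(4.03)/(3.06) = 6.282e-07 m²
d = 2√(A/π) = 8.943e-04 m = 0.894 mm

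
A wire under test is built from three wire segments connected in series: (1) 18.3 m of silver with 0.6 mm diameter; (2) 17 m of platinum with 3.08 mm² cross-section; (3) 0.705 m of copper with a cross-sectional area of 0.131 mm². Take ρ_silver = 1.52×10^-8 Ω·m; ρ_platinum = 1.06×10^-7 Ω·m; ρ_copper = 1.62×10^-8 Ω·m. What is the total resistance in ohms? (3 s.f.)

1.66 Ω

Seg 1: A = π(d/2)² = π(3.0000e-04 m)² = 2.827e-07 m²
R_1 = (1.52×10^-8)(18.3)/(2.827e-07) = 0.9838 Ω
Seg 2: A = 3.08 mm² = 3.080e-06 m²
R_2 = (1.06×10^-7)(17)/(3.080e-06) = 0.5851 Ω
Seg 3: A = 0.131 mm² = 1.310e-07 m²
R_3 = (1.62×10^-8)(0.705)/(1.310e-07) = 0.08718 Ω
R_total = R_1 + R_2 + R_3 = 1.66 Ω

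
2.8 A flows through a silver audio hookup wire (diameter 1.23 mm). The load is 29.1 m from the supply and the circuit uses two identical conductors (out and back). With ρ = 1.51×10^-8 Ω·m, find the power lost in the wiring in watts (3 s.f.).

A = π(d/2)² = π(6.1500e-04 m)² = 1.188e-06 m²
Total conductor length (both ways) L = 2 × 29.1 = 58.2 m
R = ρL/A = (1.51×10^-8)(58.2)/(1.188e-06) = 0.7396 Ω
P = I²R = (2.8)² × 0.7396 = 5.80 W

5.80 W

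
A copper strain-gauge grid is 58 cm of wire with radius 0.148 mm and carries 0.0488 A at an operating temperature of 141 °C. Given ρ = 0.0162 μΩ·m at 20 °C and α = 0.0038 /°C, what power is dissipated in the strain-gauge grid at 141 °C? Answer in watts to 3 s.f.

4.75×10^-4 W

ρ = 0.0162 μΩ·m = 1.62×10^-8 Ω·m
A = πr² = π(1.4800e-04 m)² = 6.881e-08 m²
R₍20₎ = ρL/A = (1.62×10^-8)(0.58)/(6.881e-08) = 0.1365 Ω
R₍141₎ = R₍20₎(1 + αΔT) = 0.1365 × (1 + 0.0038×121) = 0.1993 Ω
P = I²R = (0.0488)² × 0.1993 = 4.75×10^-4 W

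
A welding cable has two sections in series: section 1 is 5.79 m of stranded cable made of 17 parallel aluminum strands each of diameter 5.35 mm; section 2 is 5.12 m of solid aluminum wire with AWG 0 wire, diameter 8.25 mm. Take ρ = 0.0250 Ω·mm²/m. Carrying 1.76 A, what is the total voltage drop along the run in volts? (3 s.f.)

0.00488 V

ρ = 0.0250 Ω·mm²/m = 2.50×10^-8 Ω·m
Section 1: A_strand = π(2.6750e-03)² = 2.248e-05 m²; R₁ = ρL/(N·A_s) = (2.50×10^-8)(5.79)/(17×2.248e-05) = 3.788×10^-4 Ω
Section 2: A = π(8.25/2 mm)² = π(4.1250e-03 m)² = 5.346e-05 m²
R₂ = (2.50×10^-8)(5.12)/(5.346e-05) = 0.002394 Ω
R = R₁ + R₂ = 0.002773 Ω
V = IR = 1.76 × 0.002773 = 0.00488 V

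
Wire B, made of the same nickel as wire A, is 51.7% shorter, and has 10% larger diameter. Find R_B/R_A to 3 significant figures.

0.399

R ∝ L/d², so R_B/R_A = (1 − 51.7/100) × (1 + 10/100)⁻²
= 0.483 × 0.8265 = 0.399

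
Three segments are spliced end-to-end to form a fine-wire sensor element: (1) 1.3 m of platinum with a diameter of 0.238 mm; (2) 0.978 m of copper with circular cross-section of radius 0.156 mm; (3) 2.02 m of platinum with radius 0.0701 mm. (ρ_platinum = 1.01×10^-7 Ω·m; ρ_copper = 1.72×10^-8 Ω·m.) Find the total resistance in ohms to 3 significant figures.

Seg 1: A = π(d/2)² = π(1.1900e-04 m)² = 4.449e-08 m²
R_1 = (1.01×10^-7)(1.3)/(4.449e-08) = 2.951 Ω
Seg 2: A = πr² = π(1.5600e-04 m)² = 7.645e-08 m²
R_2 = (1.72×10^-8)(0.978)/(7.645e-08) = 0.22 Ω
Seg 3: A = πr² = π(7.0100e-05 m)² = 1.544e-08 m²
R_3 = (1.01×10^-7)(2.02)/(1.544e-08) = 13.22 Ω
R_total = R_1 + R_2 + R_3 = 16.4 Ω

16.4 Ω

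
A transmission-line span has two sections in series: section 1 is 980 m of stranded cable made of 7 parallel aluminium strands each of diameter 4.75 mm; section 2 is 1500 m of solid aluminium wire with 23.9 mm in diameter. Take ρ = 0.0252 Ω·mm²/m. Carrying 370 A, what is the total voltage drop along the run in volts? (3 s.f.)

ρ = 0.0252 Ω·mm²/m = 2.52×10^-8 Ω·m
Section 1: A_strand = π(2.3750e-03)² = 1.772e-05 m²; R₁ = ρL/(N·A_s) = (2.52×10^-8)(980)/(7×1.772e-05) = 0.1991 Ω
Section 2: A = π(d/2)² = π(1.1950e-02 m)² = 4.486e-04 m²
R₂ = (2.52×10^-8)(1500)/(4.486e-04) = 0.08426 Ω
R = R₁ + R₂ = 0.2833 Ω
V = IR = 370 × 0.2833 = 105 V

105 V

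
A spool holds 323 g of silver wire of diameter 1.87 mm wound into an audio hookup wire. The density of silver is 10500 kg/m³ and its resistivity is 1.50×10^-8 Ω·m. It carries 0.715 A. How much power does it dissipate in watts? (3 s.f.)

0.0313 W

A = π(d/2)² = π(9.3500e-04 m)² = 2.7465e-06 m²
L = m/(density·A) = 0.323/(10500×2.7465e-06) = 11.2 m
R = ρL/A = (1.50×10^-8)(11.2)/(2.7465e-06) = 0.06117 Ω
P = I²R = (0.715)² × 0.06117 = 0.0313 W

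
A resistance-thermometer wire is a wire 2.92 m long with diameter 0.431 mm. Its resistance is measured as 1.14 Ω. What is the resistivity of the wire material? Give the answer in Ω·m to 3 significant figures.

5.70×10^-8 Ω·m

A = π(d/2)² = π(2.1550e-04 m)² = 1.459e-07 m²
ρ = RA/L = (1.14)(1.459e-07)/(2.92) = 5.70×10^-8 Ω·m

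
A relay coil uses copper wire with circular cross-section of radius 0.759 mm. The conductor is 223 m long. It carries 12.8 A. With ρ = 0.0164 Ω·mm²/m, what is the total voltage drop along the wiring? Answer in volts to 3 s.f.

ρ = 0.0164 Ω·mm²/m = 1.64×10^-8 Ω·m
A = πr² = π(7.5900e-04 m)² = 1.810e-06 m²
R = ρL/A = (1.64×10^-8)(223)/(1.810e-06) = 2.021 Ω
V = IR = 12.8 × 2.021 = 25.9 V

25.9 V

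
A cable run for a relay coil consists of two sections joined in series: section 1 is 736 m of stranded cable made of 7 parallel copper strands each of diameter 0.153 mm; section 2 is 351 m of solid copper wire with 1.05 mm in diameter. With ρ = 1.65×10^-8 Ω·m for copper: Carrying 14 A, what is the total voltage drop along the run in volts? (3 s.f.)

1410 V

Section 1: A_strand = π(7.6500e-05)² = 1.839e-08 m²; R₁ = ρL/(N·A_s) = (1.65×10^-8)(736)/(7×1.839e-08) = 94.36 Ω
Section 2: A = π(d/2)² = π(5.2500e-04 m)² = 8.659e-07 m²
R₂ = (1.65×10^-8)(351)/(8.659e-07) = 6.688 Ω
R = R₁ + R₂ = 101 Ω
V = IR = 14 × 101 = 1410 V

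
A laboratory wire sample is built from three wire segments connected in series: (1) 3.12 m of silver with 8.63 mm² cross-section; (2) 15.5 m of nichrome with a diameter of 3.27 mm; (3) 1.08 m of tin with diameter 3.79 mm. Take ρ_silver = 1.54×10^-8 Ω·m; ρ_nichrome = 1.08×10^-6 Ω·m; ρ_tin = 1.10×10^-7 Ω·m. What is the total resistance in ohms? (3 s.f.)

2.01 Ω

Seg 1: A = 8.63 mm² = 8.630e-06 m²
R_1 = (1.54×10^-8)(3.12)/(8.630e-06) = 0.005568 Ω
Seg 2: A = π(d/2)² = π(1.6350e-03 m)² = 8.398e-06 m²
R_2 = (1.08×10^-6)(15.5)/(8.398e-06) = 1.993 Ω
Seg 3: A = π(d/2)² = π(1.8950e-03 m)² = 1.128e-05 m²
R_3 = (1.10×10^-7)(1.08)/(1.128e-05) = 0.01053 Ω
R_total = R_1 + R_2 + R_3 = 2.01 Ω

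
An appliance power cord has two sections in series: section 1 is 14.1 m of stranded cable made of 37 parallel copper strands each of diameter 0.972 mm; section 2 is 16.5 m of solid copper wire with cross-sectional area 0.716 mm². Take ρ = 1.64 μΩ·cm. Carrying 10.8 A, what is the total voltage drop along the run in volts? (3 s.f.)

4.17 V

ρ = 1.64 μΩ·cm = 1.64×10^-8 Ω·m
Section 1: A_strand = π(4.8600e-04)² = 7.420e-07 m²; R₁ = ρL/(N·A_s) = (1.64×10^-8)(14.1)/(37×7.420e-07) = 0.008422 Ω
Section 2: A = 0.716 mm² = 7.160e-07 m²
R₂ = (1.64×10^-8)(16.5)/(7.160e-07) = 0.3779 Ω
R = R₁ + R₂ = 0.3864 Ω
V = IR = 10.8 × 0.3864 = 4.17 V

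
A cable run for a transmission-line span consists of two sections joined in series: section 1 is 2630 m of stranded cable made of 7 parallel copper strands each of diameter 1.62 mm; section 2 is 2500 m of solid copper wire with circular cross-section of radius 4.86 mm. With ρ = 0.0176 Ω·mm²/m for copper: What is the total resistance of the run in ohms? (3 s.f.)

3.80 Ω

ρ = 0.0176 Ω·mm²/m = 1.76×10^-8 Ω·m
Section 1: A_strand = π(8.1000e-04)² = 2.061e-06 m²; R₁ = ρL/(N·A_s) = (1.76×10^-8)(2630)/(7×2.061e-06) = 3.208 Ω
Section 2: A = πr² = π(4.8600e-03 m)² = 7.420e-05 m²
R₂ = (1.76×10^-8)(2500)/(7.420e-05) = 0.593 Ω
R = R₁ + R₂ = 3.80 Ω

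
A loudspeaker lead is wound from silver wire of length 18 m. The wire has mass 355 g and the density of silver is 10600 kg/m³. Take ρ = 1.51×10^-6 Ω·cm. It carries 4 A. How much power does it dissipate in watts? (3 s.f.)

2.34 W

ρ = 1.51×10^-6 Ω·cm = 1.51×10^-8 Ω·m
A = m/(density·L) = 0.355/(10600×18) = 1.8606e-06 m²
R = ρL/A = (1.51×10^-8)(18)/(1.8606e-06) = 0.1461 Ω
P = I²R = (4)² × 0.1461 = 2.34 W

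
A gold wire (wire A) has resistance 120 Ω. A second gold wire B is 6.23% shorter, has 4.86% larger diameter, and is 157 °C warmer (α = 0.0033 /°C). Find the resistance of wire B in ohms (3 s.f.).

R ∝ ρL/d² with ρ ∝ (1+αΔT), so R_B/R_A = (1 − 6.23/100) × (1 + 4.86/100)⁻² × (1 + 0.0033×157)
= 0.9377 × 0.9094 × 1.518 = 1.295
R_B = 1.295 × 120 = 155 Ω

155 Ω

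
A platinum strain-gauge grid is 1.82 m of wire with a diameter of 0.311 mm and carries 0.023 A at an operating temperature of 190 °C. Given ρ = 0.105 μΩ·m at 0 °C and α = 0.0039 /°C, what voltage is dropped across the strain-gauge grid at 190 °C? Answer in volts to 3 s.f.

ρ = 0.105 μΩ·m = 1.05×10^-7 Ω·m
A = π(d/2)² = π(1.5550e-04 m)² = 7.596e-08 m²
R₍0₎ = ρL/A = (1.05×10^-7)(1.82)/(7.596e-08) = 2.516 Ω
R₍190₎ = R₍0₎(1 + αΔT) = 2.516 × (1 + 0.0039×190) = 4.38 Ω
V = IR = 0.023 × 4.38 = 0.101 V

0.101 V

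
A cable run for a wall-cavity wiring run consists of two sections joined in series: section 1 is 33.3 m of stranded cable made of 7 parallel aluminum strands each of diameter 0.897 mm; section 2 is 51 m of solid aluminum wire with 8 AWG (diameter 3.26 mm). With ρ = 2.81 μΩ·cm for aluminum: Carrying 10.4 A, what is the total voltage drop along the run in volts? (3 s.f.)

3.99 V

ρ = 2.81 μΩ·cm = 2.81×10^-8 Ω·m
Section 1: A_strand = π(4.4850e-04)² = 6.319e-07 m²; R₁ = ρL/(N·A_s) = (2.81×10^-8)(33.3)/(7×6.319e-07) = 0.2115 Ω
Section 2: A = π(3.26/2 mm)² = π(1.6300e-03 m)² = 8.347e-06 m²
R₂ = (2.81×10^-8)(51)/(8.347e-06) = 0.1717 Ω
R = R₁ + R₂ = 0.3832 Ω
V = IR = 10.4 × 0.3832 = 3.99 V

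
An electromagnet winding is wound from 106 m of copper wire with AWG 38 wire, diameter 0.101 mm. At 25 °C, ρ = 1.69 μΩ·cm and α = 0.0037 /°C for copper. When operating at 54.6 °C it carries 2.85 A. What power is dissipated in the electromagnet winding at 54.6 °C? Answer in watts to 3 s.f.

ρ = 1.69 μΩ·cm = 1.69×10^-8 Ω·m
A = π(0.101/2 mm)² = π(5.0500e-05 m)² = 8.012e-09 m²
R₍25₎ = ρL/A = (1.69×10^-8)(106)/(8.012e-09) = 223.6 Ω
R₍54.6₎ = R₍25₎(1 + αΔT) = 223.6 × (1 + 0.0037×29.6) = 248.1 Ω
P = I²R = (2.85)² × 248.1 = 2020 W

2020 W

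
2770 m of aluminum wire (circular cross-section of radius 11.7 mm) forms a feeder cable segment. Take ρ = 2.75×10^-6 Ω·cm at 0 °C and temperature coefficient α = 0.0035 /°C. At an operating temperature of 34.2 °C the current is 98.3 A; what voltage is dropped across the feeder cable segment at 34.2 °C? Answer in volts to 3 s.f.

19.5 V

ρ = 2.75×10^-6 Ω·cm = 2.75×10^-8 Ω·m
A = πr² = π(1.1700e-02 m)² = 4.301e-04 m²
R₍0₎ = ρL/A = (2.75×10^-8)(2770)/(4.301e-04) = 0.1771 Ω
R₍34.2₎ = R₍0₎(1 + αΔT) = 0.1771 × (1 + 0.0035×34.2) = 0.1983 Ω
V = IR = 98.3 × 0.1983 = 19.5 V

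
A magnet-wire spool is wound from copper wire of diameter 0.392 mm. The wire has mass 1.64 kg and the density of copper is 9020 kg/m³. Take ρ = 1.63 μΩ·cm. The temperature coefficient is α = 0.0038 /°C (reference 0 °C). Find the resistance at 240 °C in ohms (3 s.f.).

389 Ω

ρ = 1.63 μΩ·cm = 1.63×10^-8 Ω·m
A = π(d/2)² = π(1.9600e-04 m)² = 1.2069e-07 m²
L = m/(density·A) = 1.64/(9020×1.2069e-07) = 1507 m
R = ρL/A = (1.63×10^-8)(1507)/(1.2069e-07) = 203.5 Ω
R(240 °C) = 203.5 × (1 + 0.0038×240) = 389 Ω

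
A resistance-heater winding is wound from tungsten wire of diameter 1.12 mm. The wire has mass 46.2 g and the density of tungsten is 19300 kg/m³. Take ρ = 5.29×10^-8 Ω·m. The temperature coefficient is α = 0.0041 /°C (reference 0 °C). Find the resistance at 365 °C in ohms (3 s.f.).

A = π(d/2)² = π(5.6000e-04 m)² = 9.8520e-07 m²
L = m/(density·A) = 0.0462/(19300×9.8520e-07) = 2.43 m
R = ρL/A = (5.29×10^-8)(2.43)/(9.8520e-07) = 0.1305 Ω
R(365 °C) = 0.1305 × (1 + 0.0041×365) = 0.326 Ω

0.326 Ω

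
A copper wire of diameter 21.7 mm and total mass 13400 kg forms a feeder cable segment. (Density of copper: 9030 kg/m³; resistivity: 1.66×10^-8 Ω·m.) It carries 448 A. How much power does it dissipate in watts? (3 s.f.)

36100 W

A = π(d/2)² = π(1.0850e-02 m)² = 3.6984e-04 m²
L = m/(density·A) = 13400/(9030×3.6984e-04) = 4012 m
R = ρL/A = (1.66×10^-8)(4012)/(3.6984e-04) = 0.1801 Ω
P = I²R = (448)² × 0.1801 = 36100 W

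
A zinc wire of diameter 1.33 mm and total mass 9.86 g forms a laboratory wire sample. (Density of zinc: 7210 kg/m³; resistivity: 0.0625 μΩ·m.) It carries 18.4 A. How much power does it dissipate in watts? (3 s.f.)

15.0 W

ρ = 0.0625 μΩ·m = 6.25×10^-8 Ω·m
A = π(d/2)² = π(6.6500e-04 m)² = 1.3893e-06 m²
L = m/(density·A) = 0.00986/(7210×1.3893e-06) = 0.9843 m
R = ρL/A = (6.25×10^-8)(0.9843)/(1.3893e-06) = 0.04428 Ω
P = I²R = (18.4)² × 0.04428 = 15.0 W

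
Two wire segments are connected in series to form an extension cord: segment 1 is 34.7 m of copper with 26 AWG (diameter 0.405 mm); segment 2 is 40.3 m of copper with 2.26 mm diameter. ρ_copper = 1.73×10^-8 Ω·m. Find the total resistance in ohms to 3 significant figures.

Segment 1: A = π(0.405/2 mm)² = π(2.0250e-04 m)² = 1.288e-07 m²
R₁ = ρL/A = (1.73×10^-8)(34.7)/(1.288e-07) = 4.66 Ω
Segment 2: A = π(d/2)² = π(1.1300e-03 m)² = 4.011e-06 m²
R₂ = (1.73×10^-8)(40.3)/(4.011e-06) = 0.1738 Ω
R = R₁ + R₂ = 4.83 Ω

4.83 Ω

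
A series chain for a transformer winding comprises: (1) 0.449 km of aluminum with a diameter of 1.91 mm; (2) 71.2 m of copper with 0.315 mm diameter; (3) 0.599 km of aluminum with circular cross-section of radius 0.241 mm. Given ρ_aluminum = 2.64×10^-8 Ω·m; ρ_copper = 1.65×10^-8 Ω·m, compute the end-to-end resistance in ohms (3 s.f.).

Seg 1: A = π(d/2)² = π(9.5500e-04 m)² = 2.865e-06 m²
R_1 = (2.64×10^-8)(449)/(2.865e-06) = 4.137 Ω
Seg 2: A = π(d/2)² = π(1.5750e-04 m)² = 7.793e-08 m²
R_2 = (1.65×10^-8)(71.2)/(7.793e-08) = 15.07 Ω
Seg 3: A = πr² = π(2.4100e-04 m)² = 1.825e-07 m²
R_3 = (2.64×10^-8)(599)/(1.825e-07) = 86.67 Ω
R_total = R_1 + R_2 + R_3 = 106 Ω

106 Ω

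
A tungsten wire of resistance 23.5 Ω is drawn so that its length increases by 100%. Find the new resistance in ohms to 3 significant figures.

k = 1 + 100/100 = 2; volume constant ⇒ A' = A/k, so R' = k²R.
R' = 4 × 23.5 = 94.0 Ω

94.0 Ω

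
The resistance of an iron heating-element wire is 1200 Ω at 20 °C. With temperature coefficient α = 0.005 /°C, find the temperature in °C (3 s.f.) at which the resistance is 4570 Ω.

582 °C

R = R₀(1 + α(T − T₀)) ⇒ T = T₀ + (R/R₀ − 1)/α
T = 20 + (4570/1200 − 1)/0.005 = 20 + (2.808)/0.005 = 582 °C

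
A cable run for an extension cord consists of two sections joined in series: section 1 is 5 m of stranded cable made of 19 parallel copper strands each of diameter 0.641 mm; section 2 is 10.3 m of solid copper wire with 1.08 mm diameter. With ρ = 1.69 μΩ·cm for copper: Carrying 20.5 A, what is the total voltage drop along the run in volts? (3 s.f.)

4.18 V

ρ = 1.69 μΩ·cm = 1.69×10^-8 Ω·m
Section 1: A_strand = π(3.2050e-04)² = 3.227e-07 m²; R₁ = ρL/(N·A_s) = (1.69×10^-8)(5)/(19×3.227e-07) = 0.01378 Ω
Section 2: A = π(d/2)² = π(5.4000e-04 m)² = 9.161e-07 m²
R₂ = (1.69×10^-8)(10.3)/(9.161e-07) = 0.19 Ω
R = R₁ + R₂ = 0.2038 Ω
V = IR = 20.5 × 0.2038 = 4.18 V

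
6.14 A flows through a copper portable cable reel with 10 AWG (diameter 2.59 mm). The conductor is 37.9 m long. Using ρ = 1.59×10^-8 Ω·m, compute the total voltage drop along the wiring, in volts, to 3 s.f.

A = π(2.59/2 mm)² = π(1.2950e-03 m)² = 5.269e-06 m²
R = ρL/A = (1.59×10^-8)(37.9)/(5.269e-06) = 0.1144 Ω
V = IR = 6.14 × 0.1144 = 0.702 V

0.702 V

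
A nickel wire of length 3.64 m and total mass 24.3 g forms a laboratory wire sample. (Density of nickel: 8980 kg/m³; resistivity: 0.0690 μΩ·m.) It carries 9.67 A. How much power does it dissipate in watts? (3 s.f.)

31.6 W

ρ = 0.0690 μΩ·m = 6.90×10^-8 Ω·m
A = m/(density·L) = 0.0243/(8980×3.64) = 7.4341e-07 m²
R = ρL/A = (6.90×10^-8)(3.64)/(7.4341e-07) = 0.3378 Ω
P = I²R = (9.67)² × 0.3378 = 31.6 W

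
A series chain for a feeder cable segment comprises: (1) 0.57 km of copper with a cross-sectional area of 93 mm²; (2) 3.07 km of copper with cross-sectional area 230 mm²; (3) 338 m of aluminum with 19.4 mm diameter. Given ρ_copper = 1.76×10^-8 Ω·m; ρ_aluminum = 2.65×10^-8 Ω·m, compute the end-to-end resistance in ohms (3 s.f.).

0.373 Ω

Seg 1: A = 93 mm² = 9.300e-05 m²
R_1 = (1.76×10^-8)(570)/(9.300e-05) = 0.1079 Ω
Seg 2: A = 230 mm² = 2.300e-04 m²
R_2 = (1.76×10^-8)(3070)/(2.300e-04) = 0.2349 Ω
Seg 3: A = π(d/2)² = π(9.7000e-03 m)² = 2.956e-04 m²
R_3 = (2.65×10^-8)(338)/(2.956e-04) = 0.0303 Ω
R_total = R_1 + R_2 + R_3 = 0.373 Ω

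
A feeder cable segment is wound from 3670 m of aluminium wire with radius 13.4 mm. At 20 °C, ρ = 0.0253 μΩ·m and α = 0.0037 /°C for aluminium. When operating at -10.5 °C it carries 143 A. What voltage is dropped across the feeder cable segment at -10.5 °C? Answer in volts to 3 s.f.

ρ = 0.0253 μΩ·m = 2.53×10^-8 Ω·m
A = πr² = π(1.3400e-02 m)² = 5.641e-04 m²
R₍20₎ = ρL/A = (2.53×10^-8)(3670)/(5.641e-04) = 0.1646 Ω
R₍-10.5₎ = R₍20₎(1 + αΔT) = 0.1646 × (1 + 0.0037×-30.5) = 0.146 Ω
V = IR = 143 × 0.146 = 20.9 V

20.9 V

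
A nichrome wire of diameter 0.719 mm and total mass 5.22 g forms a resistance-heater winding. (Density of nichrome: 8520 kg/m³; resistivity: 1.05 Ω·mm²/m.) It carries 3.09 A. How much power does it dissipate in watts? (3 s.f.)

ρ = 1.05 Ω·mm²/m = 1.05×10^-6 Ω·m
A = π(d/2)² = π(3.5950e-04 m)² = 4.0602e-07 m²
L = m/(density·A) = 0.00522/(8520×4.0602e-07) = 1.509 m
R = ρL/A = (1.05×10^-6)(1.509)/(4.0602e-07) = 3.902 Ω
P = I²R = (3.09)² × 3.902 = 37.3 W

37.3 W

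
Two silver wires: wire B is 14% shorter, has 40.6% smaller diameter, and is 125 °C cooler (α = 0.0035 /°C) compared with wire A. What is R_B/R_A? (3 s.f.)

1.37

R ∝ ρL/d² with ρ ∝ (1+αΔT), so R_B/R_A = (1 − 14/100) × (1 − 40.6/100)⁻² × (1 − 0.0035×125)
= 0.86 × 2.834 × 0.5625 = 1.37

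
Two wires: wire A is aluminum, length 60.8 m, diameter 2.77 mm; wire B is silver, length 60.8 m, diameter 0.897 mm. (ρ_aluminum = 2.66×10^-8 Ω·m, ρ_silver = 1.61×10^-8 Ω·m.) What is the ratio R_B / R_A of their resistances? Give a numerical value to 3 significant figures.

R ∝ ρL/d², so R_B/R_A = (ρ_B/ρ_A) × (d_A/d_B)²
= (1.61×10^-8/2.66×10^-8) × (2.77/0.897)² = 5.77

5.77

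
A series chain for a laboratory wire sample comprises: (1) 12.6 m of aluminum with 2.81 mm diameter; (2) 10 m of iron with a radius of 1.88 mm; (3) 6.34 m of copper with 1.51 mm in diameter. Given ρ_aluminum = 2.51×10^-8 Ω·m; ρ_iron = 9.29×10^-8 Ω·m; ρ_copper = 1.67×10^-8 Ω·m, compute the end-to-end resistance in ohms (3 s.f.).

0.194 Ω

Seg 1: A = π(d/2)² = π(1.4050e-03 m)² = 6.202e-06 m²
R_1 = (2.51×10^-8)(12.6)/(6.202e-06) = 0.051 Ω
Seg 2: A = πr² = π(1.8800e-03 m)² = 1.110e-05 m²
R_2 = (9.29×10^-8)(10)/(1.110e-05) = 0.08367 Ω
Seg 3: A = π(d/2)² = π(7.5500e-04 m)² = 1.791e-06 m²
R_3 = (1.67×10^-8)(6.34)/(1.791e-06) = 0.05912 Ω
R_total = R_1 + R_2 + R_3 = 0.194 Ω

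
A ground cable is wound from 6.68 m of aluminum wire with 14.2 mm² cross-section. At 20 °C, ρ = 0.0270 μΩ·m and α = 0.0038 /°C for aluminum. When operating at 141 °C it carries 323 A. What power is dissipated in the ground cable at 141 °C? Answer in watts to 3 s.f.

1930 W

ρ = 0.0270 μΩ·m = 2.70×10^-8 Ω·m
A = 14.2 mm² = 1.420e-05 m²
R₍20₎ = ρL/A = (2.70×10^-8)(6.68)/(1.420e-05) = 0.0127 Ω
R₍141₎ = R₍20₎(1 + αΔT) = 0.0127 × (1 + 0.0038×121) = 0.01854 Ω
P = I²R = (323)² × 0.01854 = 1930 W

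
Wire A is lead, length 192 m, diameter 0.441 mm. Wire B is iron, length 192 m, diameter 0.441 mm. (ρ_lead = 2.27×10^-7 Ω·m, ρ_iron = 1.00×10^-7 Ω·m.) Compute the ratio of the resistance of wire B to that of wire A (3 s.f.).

R ∝ ρL/d², so R_B/R_A = (ρ_B/ρ_A)
= (1.00×10^-7/2.27×10^-7) = 0.441

0.441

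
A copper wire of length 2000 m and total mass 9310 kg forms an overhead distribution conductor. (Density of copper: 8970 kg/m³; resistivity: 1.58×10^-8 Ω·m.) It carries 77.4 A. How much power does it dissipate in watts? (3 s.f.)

A = m/(density·L) = 9310/(8970×2000) = 5.1895e-04 m²
R = ρL/A = (1.58×10^-8)(2000)/(5.1895e-04) = 0.06089 Ω
P = I²R = (77.4)² × 0.06089 = 365 W

365 W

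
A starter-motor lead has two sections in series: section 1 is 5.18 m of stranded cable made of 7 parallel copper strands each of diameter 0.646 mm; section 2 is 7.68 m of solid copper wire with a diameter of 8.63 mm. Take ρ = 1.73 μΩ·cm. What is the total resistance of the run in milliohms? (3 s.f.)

ρ = 1.73 μΩ·cm = 1.73×10^-8 Ω·m
Section 1: A_strand = π(3.2300e-04)² = 3.278e-07 m²; R₁ = ρL/(N·A_s) = (1.73×10^-8)(5.18)/(7×3.278e-07) = 0.03906 Ω
Section 2: A = π(d/2)² = π(4.3150e-03 m)² = 5.849e-05 m²
R₂ = (1.73×10^-8)(7.68)/(5.849e-05) = 0.002271 Ω
R = R₁ + R₂ = 41.3 mΩ

41.3 mΩ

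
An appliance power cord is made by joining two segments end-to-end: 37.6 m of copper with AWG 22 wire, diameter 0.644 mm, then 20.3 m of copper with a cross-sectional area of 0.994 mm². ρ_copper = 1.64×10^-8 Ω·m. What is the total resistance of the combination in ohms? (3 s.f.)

Segment 1: A = π(0.644/2 mm)² = π(3.2200e-04 m)² = 3.257e-07 m²
R₁ = ρL/A = (1.64×10^-8)(37.6)/(3.257e-07) = 1.893 Ω
Segment 2: A = 0.994 mm² = 9.940e-07 m²
R₂ = (1.64×10^-8)(20.3)/(9.940e-07) = 0.3349 Ω
R = R₁ + R₂ = 2.23 Ω

2.23 Ω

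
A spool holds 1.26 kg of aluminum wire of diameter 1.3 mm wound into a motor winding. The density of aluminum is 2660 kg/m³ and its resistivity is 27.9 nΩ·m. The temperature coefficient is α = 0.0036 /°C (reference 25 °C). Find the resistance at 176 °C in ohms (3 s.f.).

ρ = 27.9 nΩ·m = 2.79×10^-8 Ω·m
A = π(d/2)² = π(6.5000e-04 m)² = 1.3273e-06 m²
L = m/(density·A) = 1.26/(2660×1.3273e-06) = 356.9 m
R = ρL/A = (2.79×10^-8)(356.9)/(1.3273e-06) = 7.501 Ω
R(176 °C) = 7.501 × (1 + 0.0036×151) = 11.6 Ω

11.6 Ω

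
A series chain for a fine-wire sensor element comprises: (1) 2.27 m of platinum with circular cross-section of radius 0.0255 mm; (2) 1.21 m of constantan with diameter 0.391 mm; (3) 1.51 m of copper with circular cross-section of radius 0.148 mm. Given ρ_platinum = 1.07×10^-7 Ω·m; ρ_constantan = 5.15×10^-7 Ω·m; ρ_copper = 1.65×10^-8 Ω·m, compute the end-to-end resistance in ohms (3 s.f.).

124 Ω

Seg 1: A = πr² = π(2.5500e-05 m)² = 2.043e-09 m²
R_1 = (1.07×10^-7)(2.27)/(2.043e-09) = 118.9 Ω
Seg 2: A = π(d/2)² = π(1.9550e-04 m)² = 1.201e-07 m²
R_2 = (5.15×10^-7)(1.21)/(1.201e-07) = 5.19 Ω
Seg 3: A = πr² = π(1.4800e-04 m)² = 6.881e-08 m²
R_3 = (1.65×10^-8)(1.51)/(6.881e-08) = 0.3621 Ω
R_total = R_1 + R_2 + R_3 = 124 Ω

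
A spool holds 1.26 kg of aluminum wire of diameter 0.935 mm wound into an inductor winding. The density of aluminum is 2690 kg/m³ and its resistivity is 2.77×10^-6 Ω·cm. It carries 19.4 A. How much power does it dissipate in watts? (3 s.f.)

10400 W

ρ = 2.77×10^-6 Ω·cm = 2.77×10^-8 Ω·m
A = π(d/2)² = π(4.6750e-04 m)² = 6.8661e-07 m²
L = m/(density·A) = 1.26/(2690×6.8661e-07) = 682.2 m
R = ρL/A = (2.77×10^-8)(682.2)/(6.8661e-07) = 27.52 Ω
P = I²R = (19.4)² × 27.52 = 10400 W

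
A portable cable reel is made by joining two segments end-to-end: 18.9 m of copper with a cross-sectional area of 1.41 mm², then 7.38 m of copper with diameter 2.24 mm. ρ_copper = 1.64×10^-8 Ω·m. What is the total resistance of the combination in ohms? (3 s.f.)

Segment 1: A = 1.41 mm² = 1.410e-06 m²
R₁ = ρL/A = (1.64×10^-8)(18.9)/(1.410e-06) = 0.2198 Ω
Segment 2: A = π(d/2)² = π(1.1200e-03 m)² = 3.941e-06 m²
R₂ = (1.64×10^-8)(7.38)/(3.941e-06) = 0.03071 Ω
R = R₁ + R₂ = 0.251 Ω

0.251 Ω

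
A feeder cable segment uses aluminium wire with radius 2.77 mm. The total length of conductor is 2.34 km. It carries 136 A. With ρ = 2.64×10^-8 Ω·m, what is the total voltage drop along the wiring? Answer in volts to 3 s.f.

A = πr² = π(2.7700e-03 m)² = 2.411e-05 m²
R = ρL/A = (2.64×10^-8)(2340)/(2.411e-05) = 2.563 Ω
V = IR = 136 × 2.563 = 349 V

349 V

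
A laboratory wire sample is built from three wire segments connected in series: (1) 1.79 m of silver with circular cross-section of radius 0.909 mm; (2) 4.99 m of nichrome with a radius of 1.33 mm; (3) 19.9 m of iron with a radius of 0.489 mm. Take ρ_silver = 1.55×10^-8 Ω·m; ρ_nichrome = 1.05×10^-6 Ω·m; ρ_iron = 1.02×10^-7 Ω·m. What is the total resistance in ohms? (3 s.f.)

Seg 1: A = πr² = π(9.0900e-04 m)² = 2.596e-06 m²
R_1 = (1.55×10^-8)(1.79)/(2.596e-06) = 0.01069 Ω
Seg 2: A = πr² = π(1.3300e-03 m)² = 5.557e-06 m²
R_2 = (1.05×10^-6)(4.99)/(5.557e-06) = 0.9428 Ω
Seg 3: A = πr² = π(4.8900e-04 m)² = 7.512e-07 m²
R_3 = (1.02×10^-7)(19.9)/(7.512e-07) = 2.702 Ω
R_total = R_1 + R_2 + R_3 = 3.66 Ω

3.66 Ω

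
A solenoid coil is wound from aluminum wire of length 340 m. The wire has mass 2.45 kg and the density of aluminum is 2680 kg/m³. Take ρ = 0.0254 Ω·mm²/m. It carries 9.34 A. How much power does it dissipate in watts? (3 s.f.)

ρ = 0.0254 Ω·mm²/m = 2.54×10^-8 Ω·m
A = m/(density·L) = 2.45/(2680×340) = 2.6888e-06 m²
R = ρL/A = (2.54×10^-8)(340)/(2.6888e-06) = 3.212 Ω
P = I²R = (9.34)² × 3.212 = 280 W

280 W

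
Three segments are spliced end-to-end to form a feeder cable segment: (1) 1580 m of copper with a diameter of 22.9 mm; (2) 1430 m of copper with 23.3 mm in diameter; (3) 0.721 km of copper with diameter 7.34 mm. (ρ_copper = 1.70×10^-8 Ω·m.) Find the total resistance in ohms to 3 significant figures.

0.412 Ω

Seg 1: A = π(d/2)² = π(1.1450e-02 m)² = 4.119e-04 m²
R_1 = (1.70×10^-8)(1580)/(4.119e-04) = 0.06521 Ω
Seg 2: A = π(d/2)² = π(1.1650e-02 m)² = 4.264e-04 m²
R_2 = (1.70×10^-8)(1430)/(4.264e-04) = 0.05701 Ω
Seg 3: A = π(d/2)² = π(3.6700e-03 m)² = 4.231e-05 m²
R_3 = (1.70×10^-8)(721)/(4.231e-05) = 0.2897 Ω
R_total = R_1 + R_2 + R_3 = 0.412 Ω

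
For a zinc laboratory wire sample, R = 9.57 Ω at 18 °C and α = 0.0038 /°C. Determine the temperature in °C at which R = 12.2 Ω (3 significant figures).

90.3 °C

R = R₀(1 + α(T − T₀)) ⇒ T = T₀ + (R/R₀ − 1)/α
T = 18 + (12.2/9.57 − 1)/0.0038 = 18 + (0.2748)/0.0038 = 90.3 °C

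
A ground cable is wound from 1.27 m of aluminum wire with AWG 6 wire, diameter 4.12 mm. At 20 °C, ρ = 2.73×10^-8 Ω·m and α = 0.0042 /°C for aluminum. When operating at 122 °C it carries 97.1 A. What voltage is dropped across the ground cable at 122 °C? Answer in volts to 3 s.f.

A = π(4.12/2 mm)² = π(2.0600e-03 m)² = 1.333e-05 m²
R₍20₎ = ρL/A = (2.73×10^-8)(1.27)/(1.333e-05) = 0.002601 Ω
R₍122₎ = R₍20₎(1 + αΔT) = 0.002601 × (1 + 0.0042×102) = 0.003715 Ω
V = IR = 97.1 × 0.003715 = 0.361 V

0.361 V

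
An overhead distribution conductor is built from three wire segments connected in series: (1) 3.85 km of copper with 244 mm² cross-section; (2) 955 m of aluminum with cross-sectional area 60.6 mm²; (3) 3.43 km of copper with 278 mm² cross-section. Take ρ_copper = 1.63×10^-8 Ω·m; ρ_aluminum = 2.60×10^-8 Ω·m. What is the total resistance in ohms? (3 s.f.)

Seg 1: A = 244 mm² = 2.440e-04 m²
R_1 = (1.63×10^-8)(3850)/(2.440e-04) = 0.2572 Ω
Seg 2: A = 60.6 mm² = 6.060e-05 m²
R_2 = (2.60×10^-8)(955)/(6.060e-05) = 0.4097 Ω
Seg 3: A = 278 mm² = 2.780e-04 m²
R_3 = (1.63×10^-8)(3430)/(2.780e-04) = 0.2011 Ω
R_total = R_1 + R_2 + R_3 = 0.868 Ω

0.868 Ω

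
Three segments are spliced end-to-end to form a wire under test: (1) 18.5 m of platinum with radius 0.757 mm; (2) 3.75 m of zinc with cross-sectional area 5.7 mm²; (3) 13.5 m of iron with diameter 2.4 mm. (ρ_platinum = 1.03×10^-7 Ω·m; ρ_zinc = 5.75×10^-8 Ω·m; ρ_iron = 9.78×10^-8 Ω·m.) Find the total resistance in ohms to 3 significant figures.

Seg 1: A = πr² = π(7.5700e-04 m)² = 1.800e-06 m²
R_1 = (1.03×10^-7)(18.5)/(1.800e-06) = 1.058 Ω
Seg 2: A = 5.7 mm² = 5.700e-06 m²
R_2 = (5.75×10^-8)(3.75)/(5.700e-06) = 0.03783 Ω
Seg 3: A = π(d/2)² = π(1.2000e-03 m)² = 4.524e-06 m²
R_3 = (9.78×10^-8)(13.5)/(4.524e-06) = 0.2919 Ω
R_total = R_1 + R_2 + R_3 = 1.39 Ω

1.39 Ω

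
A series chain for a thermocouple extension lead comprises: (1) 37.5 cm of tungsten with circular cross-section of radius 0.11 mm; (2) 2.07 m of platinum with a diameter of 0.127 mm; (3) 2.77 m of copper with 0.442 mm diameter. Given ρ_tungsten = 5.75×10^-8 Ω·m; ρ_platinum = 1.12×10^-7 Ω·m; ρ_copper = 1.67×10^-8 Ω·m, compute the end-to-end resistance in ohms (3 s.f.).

19.2 Ω

Seg 1: A = πr² = π(1.1000e-04 m)² = 3.801e-08 m²
R_1 = (5.75×10^-8)(0.375)/(3.801e-08) = 0.5672 Ω
Seg 2: A = π(d/2)² = π(6.3500e-05 m)² = 1.267e-08 m²
R_2 = (1.12×10^-7)(2.07)/(1.267e-08) = 18.3 Ω
Seg 3: A = π(d/2)² = π(2.2100e-04 m)² = 1.534e-07 m²
R_3 = (1.67×10^-8)(2.77)/(1.534e-07) = 0.3015 Ω
R_total = R_1 + R_2 + R_3 = 19.2 Ω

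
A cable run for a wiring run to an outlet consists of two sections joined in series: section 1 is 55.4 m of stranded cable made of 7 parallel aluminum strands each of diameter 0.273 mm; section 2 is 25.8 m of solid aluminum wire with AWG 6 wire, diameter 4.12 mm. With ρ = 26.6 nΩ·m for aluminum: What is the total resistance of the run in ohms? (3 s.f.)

ρ = 26.6 nΩ·m = 2.66×10^-8 Ω·m
Section 1: A_strand = π(1.3650e-04)² = 5.853e-08 m²; R₁ = ρL/(N·A_s) = (2.66×10^-8)(55.4)/(7×5.853e-08) = 3.596 Ω
Section 2: A = π(4.12/2 mm)² = π(2.0600e-03 m)² = 1.333e-05 m²
R₂ = (2.66×10^-8)(25.8)/(1.333e-05) = 0.05148 Ω
R = R₁ + R₂ = 3.65 Ω

3.65 Ω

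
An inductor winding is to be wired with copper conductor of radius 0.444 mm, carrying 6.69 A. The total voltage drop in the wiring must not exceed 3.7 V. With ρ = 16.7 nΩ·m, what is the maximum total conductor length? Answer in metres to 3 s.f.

ρ = 16.7 nΩ·m = 1.67×10^-8 Ω·m
A = πr² = π(4.4400e-04 m)² = 6.193e-07 m²
L_max = V_max·A/(1·ρI) = (3.7)(6.193e-07)/(1.67×10^-8×6.69) = 20.5 m

20.5 m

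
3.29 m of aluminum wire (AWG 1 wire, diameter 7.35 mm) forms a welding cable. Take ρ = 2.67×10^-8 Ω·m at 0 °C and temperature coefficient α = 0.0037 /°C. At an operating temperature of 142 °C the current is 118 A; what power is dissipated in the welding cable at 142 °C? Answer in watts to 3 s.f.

44.0 W

A = π(7.35/2 mm)² = π(3.6750e-03 m)² = 4.243e-05 m²
R₍0₎ = ρL/A = (2.67×10^-8)(3.29)/(4.243e-05) = 0.00207 Ω
R₍142₎ = R₍0₎(1 + αΔT) = 0.00207 × (1 + 0.0037×142) = 0.003158 Ω
P = I²R = (118)² × 0.003158 = 44.0 W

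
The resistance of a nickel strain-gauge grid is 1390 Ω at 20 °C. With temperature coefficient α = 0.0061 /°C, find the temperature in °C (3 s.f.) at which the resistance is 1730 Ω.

R = R₀(1 + α(T − T₀)) ⇒ T = T₀ + (R/R₀ − 1)/α
T = 20 + (1730/1390 − 1)/0.0061 = 20 + (0.2446)/0.0061 = 60.1 °C

60.1 °C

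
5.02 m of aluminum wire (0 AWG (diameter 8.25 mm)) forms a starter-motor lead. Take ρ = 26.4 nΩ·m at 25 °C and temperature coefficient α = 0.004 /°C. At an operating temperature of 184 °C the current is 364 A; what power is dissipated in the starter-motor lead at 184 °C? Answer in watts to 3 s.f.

ρ = 26.4 nΩ·m = 2.64×10^-8 Ω·m
A = π(8.25/2 mm)² = π(4.1250e-03 m)² = 5.346e-05 m²
R₍25₎ = ρL/A = (2.64×10^-8)(5.02)/(5.346e-05) = 0.002479 Ω
R₍184₎ = R₍25₎(1 + αΔT) = 0.002479 × (1 + 0.004×159) = 0.004056 Ω
P = I²R = (364)² × 0.004056 = 537 W

537 W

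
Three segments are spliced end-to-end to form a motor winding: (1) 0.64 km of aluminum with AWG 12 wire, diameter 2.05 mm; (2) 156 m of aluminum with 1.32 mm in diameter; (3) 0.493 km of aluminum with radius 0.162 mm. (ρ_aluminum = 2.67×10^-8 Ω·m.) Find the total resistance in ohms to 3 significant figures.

168 Ω

Seg 1: A = π(2.05/2 mm)² = π(1.0250e-03 m)² = 3.301e-06 m²
R_1 = (2.67×10^-8)(640)/(3.301e-06) = 5.177 Ω
Seg 2: A = π(d/2)² = π(6.6000e-04 m)² = 1.368e-06 m²
R_2 = (2.67×10^-8)(156)/(1.368e-06) = 3.044 Ω
Seg 3: A = πr² = π(1.6200e-04 m)² = 8.245e-08 m²
R_3 = (2.67×10^-8)(493)/(8.245e-08) = 159.7 Ω
R_total = R_1 + R_2 + R_3 = 168 Ω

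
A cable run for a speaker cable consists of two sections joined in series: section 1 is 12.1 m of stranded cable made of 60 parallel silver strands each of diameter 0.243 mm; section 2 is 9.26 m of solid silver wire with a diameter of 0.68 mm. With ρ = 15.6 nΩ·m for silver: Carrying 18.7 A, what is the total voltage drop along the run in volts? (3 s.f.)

8.71 V

ρ = 15.6 nΩ·m = 1.56×10^-8 Ω·m
Section 1: A_strand = π(1.2150e-04)² = 4.638e-08 m²; R₁ = ρL/(N·A_s) = (1.56×10^-8)(12.1)/(60×4.638e-08) = 0.06784 Ω
Section 2: A = π(d/2)² = π(3.4000e-04 m)² = 3.632e-07 m²
R₂ = (1.56×10^-8)(9.26)/(3.632e-07) = 0.3978 Ω
R = R₁ + R₂ = 0.4656 Ω
V = IR = 18.7 × 0.4656 = 8.71 V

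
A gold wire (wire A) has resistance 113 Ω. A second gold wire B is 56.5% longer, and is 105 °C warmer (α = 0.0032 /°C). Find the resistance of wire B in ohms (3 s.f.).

R ∝ ρL/d² with ρ ∝ (1+αΔT), so R_B/R_A = (1 + 56.5/100) × (1 + 0.0032×105)
= 1.565 × 1.336 = 2.091
R_B = 2.091 × 113 = 236 Ω

236 Ω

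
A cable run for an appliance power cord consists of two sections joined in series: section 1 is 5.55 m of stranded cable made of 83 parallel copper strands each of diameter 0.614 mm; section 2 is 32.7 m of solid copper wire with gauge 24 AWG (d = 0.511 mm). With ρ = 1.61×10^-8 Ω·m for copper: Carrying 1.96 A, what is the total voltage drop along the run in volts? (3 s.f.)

5.04 V

Section 1: A_strand = π(3.0700e-04)² = 2.961e-07 m²; R₁ = ρL/(N·A_s) = (1.61×10^-8)(5.55)/(83×2.961e-07) = 0.003636 Ω
Section 2: A = π(0.511/2 mm)² = π(2.5550e-04 m)² = 2.051e-07 m²
R₂ = (1.61×10^-8)(32.7)/(2.051e-07) = 2.567 Ω
R = R₁ + R₂ = 2.571 Ω
V = IR = 1.96 × 2.571 = 5.04 V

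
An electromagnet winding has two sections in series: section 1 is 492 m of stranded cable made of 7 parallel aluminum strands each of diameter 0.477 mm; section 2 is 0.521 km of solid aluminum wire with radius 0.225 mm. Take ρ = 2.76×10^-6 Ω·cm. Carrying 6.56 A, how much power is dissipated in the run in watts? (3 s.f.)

4360 W

ρ = 2.76×10^-6 Ω·cm = 2.76×10^-8 Ω·m
Section 1: A_strand = π(2.3850e-04)² = 1.787e-07 m²; R₁ = ρL/(N·A_s) = (2.76×10^-8)(492)/(7×1.787e-07) = 10.86 Ω
Section 2: A = πr² = π(2.2500e-04 m)² = 1.590e-07 m²
R₂ = (2.76×10^-8)(521)/(1.590e-07) = 90.41 Ω
R = R₁ + R₂ = 101.3 Ω
P = I²R = (6.56)² × 101.3 = 4360 W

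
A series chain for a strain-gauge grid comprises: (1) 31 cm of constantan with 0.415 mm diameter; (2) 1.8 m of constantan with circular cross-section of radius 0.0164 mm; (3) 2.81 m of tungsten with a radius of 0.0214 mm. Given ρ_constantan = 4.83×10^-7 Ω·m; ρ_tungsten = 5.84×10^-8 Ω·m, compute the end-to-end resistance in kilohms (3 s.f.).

Seg 1: A = π(d/2)² = π(2.0750e-04 m)² = 1.353e-07 m²
R_1 = (4.83×10^-7)(0.31)/(1.353e-07) = 1.107 Ω
Seg 2: A = πr² = π(1.6400e-05 m)² = 8.450e-10 m²
R_2 = (4.83×10^-7)(1.8)/(8.450e-10) = 1029 Ω
Seg 3: A = πr² = π(2.1400e-05 m)² = 1.439e-09 m²
R_3 = (5.84×10^-8)(2.81)/(1.439e-09) = 114.1 Ω
R_total = R_1 + R_2 + R_3 = 1.14 kΩ

1.14 kΩ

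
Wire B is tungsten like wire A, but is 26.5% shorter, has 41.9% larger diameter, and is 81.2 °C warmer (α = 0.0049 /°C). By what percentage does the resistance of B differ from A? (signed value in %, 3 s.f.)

-49.0%

R ∝ ρL/d² with ρ ∝ (1+αΔT), so R_B/R_A = (1 − 26.5/100) × (1 + 41.9/100)⁻² × (1 + 0.0049×81.2)
= 0.735 × 0.4966 × 1.398 = 0.5103
(R_B − R_A)/R_A = 0.5103 − 1 = -49.0%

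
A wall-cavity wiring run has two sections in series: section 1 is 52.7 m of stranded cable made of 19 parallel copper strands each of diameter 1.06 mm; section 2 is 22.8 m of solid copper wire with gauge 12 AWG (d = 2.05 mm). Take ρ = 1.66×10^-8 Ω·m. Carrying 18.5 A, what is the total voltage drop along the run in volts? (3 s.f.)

3.09 V

Section 1: A_strand = π(5.3000e-04)² = 8.825e-07 m²; R₁ = ρL/(N·A_s) = (1.66×10^-8)(52.7)/(19×8.825e-07) = 0.05218 Ω
Section 2: A = π(2.05/2 mm)² = π(1.0250e-03 m)² = 3.301e-06 m²
R₂ = (1.66×10^-8)(22.8)/(3.301e-06) = 0.1147 Ω
R = R₁ + R₂ = 0.1668 Ω
V = IR = 18.5 × 0.1668 = 3.09 V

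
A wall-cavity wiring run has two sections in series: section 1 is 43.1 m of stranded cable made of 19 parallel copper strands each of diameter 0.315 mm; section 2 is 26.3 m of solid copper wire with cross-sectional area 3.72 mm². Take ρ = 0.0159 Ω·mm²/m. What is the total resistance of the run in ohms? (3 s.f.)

ρ = 0.0159 Ω·mm²/m = 1.59×10^-8 Ω·m
Section 1: A_strand = π(1.5750e-04)² = 7.793e-08 m²; R₁ = ρL/(N·A_s) = (1.59×10^-8)(43.1)/(19×7.793e-08) = 0.4628 Ω
Section 2: A = 3.72 mm² = 3.720e-06 m²
R₂ = (1.59×10^-8)(26.3)/(3.720e-06) = 0.1124 Ω
R = R₁ + R₂ = 0.575 Ω

0.575 Ω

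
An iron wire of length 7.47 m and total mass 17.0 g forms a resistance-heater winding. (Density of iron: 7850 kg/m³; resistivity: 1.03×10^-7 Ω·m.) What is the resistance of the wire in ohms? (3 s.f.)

2.65 Ω

A = m/(density·L) = 0.017/(7850×7.47) = 2.8991e-07 m²
R = ρL/A = (1.03×10^-7)(7.47)/(2.8991e-07) = 2.65 Ω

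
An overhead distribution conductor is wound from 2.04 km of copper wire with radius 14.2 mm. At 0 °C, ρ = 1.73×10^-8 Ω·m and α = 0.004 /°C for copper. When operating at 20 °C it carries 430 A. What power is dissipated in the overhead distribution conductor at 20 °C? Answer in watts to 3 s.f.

11100 W

A = πr² = π(1.4200e-02 m)² = 6.335e-04 m²
R₍0₎ = ρL/A = (1.73×10^-8)(2040)/(6.335e-04) = 0.05571 Ω
R₍20₎ = R₍0₎(1 + αΔT) = 0.05571 × (1 + 0.004×20) = 0.06017 Ω
P = I²R = (430)² × 0.06017 = 11100 W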